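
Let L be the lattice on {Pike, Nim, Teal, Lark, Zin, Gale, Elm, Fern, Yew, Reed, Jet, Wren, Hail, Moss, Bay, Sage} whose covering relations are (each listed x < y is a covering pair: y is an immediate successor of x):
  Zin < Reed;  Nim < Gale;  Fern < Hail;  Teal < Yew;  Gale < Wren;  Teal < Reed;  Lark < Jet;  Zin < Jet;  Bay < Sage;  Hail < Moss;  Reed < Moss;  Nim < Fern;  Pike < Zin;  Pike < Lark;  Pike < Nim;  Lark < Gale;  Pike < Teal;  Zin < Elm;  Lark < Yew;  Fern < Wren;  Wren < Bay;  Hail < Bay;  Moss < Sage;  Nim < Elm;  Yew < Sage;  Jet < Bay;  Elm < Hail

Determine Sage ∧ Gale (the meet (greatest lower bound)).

Gale

Common lower bounds of {Sage, Gale}: Gale, Lark, Nim, Pike.
The greatest among these is Gale.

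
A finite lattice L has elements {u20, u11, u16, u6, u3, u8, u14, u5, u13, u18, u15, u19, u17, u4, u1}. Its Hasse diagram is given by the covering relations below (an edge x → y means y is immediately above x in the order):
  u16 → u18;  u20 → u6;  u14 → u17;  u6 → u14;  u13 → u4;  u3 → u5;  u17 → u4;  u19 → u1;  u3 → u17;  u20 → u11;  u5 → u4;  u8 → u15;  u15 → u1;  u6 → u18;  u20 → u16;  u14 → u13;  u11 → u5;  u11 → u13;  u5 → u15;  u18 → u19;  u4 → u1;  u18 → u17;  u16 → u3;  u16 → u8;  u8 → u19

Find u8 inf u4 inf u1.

Common lower bounds of {u8, u4, u1}: u16, u20.
The greatest among these is u16.

u16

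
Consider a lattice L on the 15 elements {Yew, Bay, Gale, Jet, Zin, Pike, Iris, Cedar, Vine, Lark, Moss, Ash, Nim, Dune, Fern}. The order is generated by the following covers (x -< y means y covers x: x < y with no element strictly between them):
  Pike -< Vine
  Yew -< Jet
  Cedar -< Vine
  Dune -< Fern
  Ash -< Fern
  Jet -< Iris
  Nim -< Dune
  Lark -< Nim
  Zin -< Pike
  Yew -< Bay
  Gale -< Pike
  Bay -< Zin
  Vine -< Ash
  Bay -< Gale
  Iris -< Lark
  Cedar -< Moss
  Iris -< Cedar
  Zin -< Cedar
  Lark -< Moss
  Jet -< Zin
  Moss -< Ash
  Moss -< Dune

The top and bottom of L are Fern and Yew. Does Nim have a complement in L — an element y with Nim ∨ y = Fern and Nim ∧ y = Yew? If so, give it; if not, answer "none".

Gale

Need y with Nim ∨ y = Fern and Nim ∧ y = Yew.
Checking each element gives: Gale.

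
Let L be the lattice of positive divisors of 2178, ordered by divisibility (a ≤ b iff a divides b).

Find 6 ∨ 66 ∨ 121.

726

Common upper bounds of {6, 66, 121}: 2178, 726.
The least among these is 726.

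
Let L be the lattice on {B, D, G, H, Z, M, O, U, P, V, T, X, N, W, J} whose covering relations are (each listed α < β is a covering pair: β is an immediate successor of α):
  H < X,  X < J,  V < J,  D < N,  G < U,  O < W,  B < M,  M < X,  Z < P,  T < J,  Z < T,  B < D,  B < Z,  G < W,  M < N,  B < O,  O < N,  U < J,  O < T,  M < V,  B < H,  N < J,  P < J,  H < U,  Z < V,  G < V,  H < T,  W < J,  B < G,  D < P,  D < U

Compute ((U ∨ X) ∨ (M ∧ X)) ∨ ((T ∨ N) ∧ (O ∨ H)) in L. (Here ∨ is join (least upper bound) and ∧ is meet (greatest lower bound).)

J

U ∨ X = J
M ∧ X = M
J ∨ M = J
T ∨ N = J
O ∨ H = T
J ∧ T = T
J ∨ T = J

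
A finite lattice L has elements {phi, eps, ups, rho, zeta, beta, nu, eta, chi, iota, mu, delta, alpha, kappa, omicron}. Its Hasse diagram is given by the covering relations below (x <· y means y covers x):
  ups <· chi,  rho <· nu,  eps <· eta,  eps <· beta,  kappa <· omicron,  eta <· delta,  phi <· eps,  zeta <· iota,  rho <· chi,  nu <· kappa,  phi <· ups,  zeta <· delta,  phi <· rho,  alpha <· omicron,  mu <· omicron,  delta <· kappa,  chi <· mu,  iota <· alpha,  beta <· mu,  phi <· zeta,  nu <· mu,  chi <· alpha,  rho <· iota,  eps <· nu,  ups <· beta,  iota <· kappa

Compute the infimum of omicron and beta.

beta

Common lower bounds of {omicron, beta}: beta, eps, phi, ups.
The greatest among these is beta.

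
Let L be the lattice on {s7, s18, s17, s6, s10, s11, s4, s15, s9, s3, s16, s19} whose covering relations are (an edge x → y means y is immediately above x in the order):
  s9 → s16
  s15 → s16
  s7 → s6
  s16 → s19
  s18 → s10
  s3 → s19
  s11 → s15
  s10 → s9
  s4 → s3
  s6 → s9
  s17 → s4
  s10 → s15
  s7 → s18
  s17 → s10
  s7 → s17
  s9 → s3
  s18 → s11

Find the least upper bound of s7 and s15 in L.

Common upper bounds of {s7, s15}: s15, s16, s19.
The least among these is s15.

s15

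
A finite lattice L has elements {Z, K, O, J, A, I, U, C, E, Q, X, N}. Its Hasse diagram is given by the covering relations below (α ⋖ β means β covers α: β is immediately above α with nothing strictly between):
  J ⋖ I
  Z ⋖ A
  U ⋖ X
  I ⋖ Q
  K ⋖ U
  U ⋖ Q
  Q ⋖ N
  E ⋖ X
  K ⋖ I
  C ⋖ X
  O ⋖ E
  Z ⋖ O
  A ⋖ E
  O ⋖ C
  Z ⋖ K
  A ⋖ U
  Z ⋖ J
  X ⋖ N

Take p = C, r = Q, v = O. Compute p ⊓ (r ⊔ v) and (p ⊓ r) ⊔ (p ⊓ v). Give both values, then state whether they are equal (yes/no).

C; O; no

r ⊔ v = N, so p ⊓ (r ⊔ v) = C ⊓ N = C.
p ⊓ r = Z and p ⊓ v = O, so (p ⊓ r) ⊔ (p ⊓ v) = Z ⊔ O = O.
Equal: no.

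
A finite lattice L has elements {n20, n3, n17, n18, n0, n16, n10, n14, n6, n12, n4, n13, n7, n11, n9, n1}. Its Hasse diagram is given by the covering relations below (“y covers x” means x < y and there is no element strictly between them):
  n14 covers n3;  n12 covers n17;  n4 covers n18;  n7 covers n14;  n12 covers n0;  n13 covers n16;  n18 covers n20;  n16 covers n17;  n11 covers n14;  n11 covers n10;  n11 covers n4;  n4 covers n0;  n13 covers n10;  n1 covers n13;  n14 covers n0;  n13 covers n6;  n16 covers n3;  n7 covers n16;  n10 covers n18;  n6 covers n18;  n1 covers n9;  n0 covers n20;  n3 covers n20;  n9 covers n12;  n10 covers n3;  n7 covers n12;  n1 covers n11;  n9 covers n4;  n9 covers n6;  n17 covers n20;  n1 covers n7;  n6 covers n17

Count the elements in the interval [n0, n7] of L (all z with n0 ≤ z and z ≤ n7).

The interval [n0, n7] = {n0, n12, n14, n7}, which has 4 elements.

4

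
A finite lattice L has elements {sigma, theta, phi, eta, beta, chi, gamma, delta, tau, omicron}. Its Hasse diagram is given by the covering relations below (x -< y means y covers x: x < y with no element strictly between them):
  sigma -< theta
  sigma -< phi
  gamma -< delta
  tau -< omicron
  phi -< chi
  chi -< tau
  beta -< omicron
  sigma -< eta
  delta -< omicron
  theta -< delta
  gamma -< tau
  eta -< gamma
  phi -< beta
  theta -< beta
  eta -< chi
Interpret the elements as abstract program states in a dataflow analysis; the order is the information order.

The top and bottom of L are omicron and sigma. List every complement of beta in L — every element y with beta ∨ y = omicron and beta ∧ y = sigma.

eta, gamma

Need y with beta ∨ y = omicron and beta ∧ y = sigma.
Checking each element gives: eta, gamma.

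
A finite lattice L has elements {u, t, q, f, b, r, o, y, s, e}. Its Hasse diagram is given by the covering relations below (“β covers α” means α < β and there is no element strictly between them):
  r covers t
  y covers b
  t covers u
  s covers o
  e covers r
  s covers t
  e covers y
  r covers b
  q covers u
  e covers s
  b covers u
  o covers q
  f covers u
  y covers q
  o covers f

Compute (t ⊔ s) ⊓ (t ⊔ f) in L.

s

t ∨ s = s
t ∨ f = s
s ∧ s = s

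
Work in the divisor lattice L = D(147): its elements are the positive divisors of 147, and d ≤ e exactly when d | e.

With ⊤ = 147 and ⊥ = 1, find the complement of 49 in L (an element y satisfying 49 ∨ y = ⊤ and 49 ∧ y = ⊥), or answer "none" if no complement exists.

3

Need y with 49 ∨ y = 147 and 49 ∧ y = 1.
Checking each element gives: 3.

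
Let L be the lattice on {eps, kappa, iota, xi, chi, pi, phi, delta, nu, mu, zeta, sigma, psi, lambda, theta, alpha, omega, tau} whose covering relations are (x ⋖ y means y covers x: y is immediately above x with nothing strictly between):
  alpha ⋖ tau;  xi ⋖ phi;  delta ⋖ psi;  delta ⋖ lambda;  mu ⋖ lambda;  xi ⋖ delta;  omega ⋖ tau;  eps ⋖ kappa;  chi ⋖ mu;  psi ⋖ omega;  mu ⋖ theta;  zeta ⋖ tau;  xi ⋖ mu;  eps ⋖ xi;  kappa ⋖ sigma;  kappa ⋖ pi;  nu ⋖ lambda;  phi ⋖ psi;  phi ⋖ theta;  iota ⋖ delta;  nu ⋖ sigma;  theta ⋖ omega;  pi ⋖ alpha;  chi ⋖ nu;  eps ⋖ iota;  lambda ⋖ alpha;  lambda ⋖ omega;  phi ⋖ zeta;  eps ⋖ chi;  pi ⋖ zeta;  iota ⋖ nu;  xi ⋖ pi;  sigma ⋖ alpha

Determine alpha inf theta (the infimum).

mu

Common lower bounds of {alpha, theta}: chi, eps, mu, xi.
The greatest among these is mu.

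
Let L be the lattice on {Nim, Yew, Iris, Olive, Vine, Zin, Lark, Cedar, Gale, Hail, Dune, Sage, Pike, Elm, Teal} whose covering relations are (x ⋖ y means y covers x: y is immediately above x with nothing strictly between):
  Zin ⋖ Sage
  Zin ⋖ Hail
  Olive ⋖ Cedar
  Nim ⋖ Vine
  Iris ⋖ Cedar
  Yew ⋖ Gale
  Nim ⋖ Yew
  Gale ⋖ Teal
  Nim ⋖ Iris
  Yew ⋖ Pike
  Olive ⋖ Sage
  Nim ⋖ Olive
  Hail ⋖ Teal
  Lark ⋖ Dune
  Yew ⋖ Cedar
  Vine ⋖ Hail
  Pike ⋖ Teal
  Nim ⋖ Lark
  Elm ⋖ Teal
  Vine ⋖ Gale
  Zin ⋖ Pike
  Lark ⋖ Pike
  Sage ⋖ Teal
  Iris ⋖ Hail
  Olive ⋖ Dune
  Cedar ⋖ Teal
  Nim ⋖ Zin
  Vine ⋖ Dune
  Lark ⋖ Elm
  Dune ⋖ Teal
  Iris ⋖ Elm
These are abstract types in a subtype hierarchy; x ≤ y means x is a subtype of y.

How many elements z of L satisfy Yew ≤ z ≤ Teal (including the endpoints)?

5

The interval [Yew, Teal] = {Cedar, Gale, Pike, Teal, Yew}, which has 5 elements.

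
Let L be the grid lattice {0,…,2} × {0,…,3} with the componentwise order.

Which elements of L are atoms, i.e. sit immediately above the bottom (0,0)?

The atoms are exactly the elements that cover (0,0): (0,1), (1,0).

(0,1), (1,0)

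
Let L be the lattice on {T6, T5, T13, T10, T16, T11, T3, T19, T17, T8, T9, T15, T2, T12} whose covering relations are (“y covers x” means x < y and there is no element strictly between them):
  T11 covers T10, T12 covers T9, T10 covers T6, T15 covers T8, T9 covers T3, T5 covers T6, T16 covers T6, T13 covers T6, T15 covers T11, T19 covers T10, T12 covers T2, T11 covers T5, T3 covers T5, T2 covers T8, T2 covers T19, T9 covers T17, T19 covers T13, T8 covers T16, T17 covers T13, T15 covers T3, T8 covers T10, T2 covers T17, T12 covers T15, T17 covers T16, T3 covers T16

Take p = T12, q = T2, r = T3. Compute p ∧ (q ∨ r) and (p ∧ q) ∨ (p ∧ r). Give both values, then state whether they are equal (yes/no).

T12; T12; yes

q ∨ r = T12, so p ∧ (q ∨ r) = T12 ∧ T12 = T12.
p ∧ q = T2 and p ∧ r = T3, so (p ∧ q) ∨ (p ∧ r) = T2 ∨ T3 = T12.
Equal: yes.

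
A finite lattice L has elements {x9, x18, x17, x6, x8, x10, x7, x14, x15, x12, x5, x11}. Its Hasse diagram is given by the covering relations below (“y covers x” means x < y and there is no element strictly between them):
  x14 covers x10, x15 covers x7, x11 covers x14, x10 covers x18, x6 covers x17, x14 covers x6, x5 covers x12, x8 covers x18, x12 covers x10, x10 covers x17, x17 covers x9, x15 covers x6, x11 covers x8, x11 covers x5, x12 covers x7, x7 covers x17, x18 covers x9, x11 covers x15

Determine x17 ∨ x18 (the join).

x10

Common upper bounds of {x17, x18}: x10, x11, x12, x14, x5.
The least among these is x10.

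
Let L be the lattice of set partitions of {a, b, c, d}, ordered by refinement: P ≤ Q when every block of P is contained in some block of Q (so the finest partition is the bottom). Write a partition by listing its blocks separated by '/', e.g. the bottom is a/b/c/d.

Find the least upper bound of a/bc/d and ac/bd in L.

The join of a/bc/d and ac/bd merges any blocks that overlap across the partitions, giving abcd.

abcd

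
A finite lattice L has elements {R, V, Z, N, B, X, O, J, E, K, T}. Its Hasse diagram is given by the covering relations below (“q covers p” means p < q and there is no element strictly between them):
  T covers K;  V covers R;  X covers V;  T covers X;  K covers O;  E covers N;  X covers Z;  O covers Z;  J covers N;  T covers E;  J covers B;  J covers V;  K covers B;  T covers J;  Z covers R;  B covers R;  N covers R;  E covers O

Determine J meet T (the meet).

Common lower bounds of {J, T}: B, J, N, R, V.
The greatest among these is J.

J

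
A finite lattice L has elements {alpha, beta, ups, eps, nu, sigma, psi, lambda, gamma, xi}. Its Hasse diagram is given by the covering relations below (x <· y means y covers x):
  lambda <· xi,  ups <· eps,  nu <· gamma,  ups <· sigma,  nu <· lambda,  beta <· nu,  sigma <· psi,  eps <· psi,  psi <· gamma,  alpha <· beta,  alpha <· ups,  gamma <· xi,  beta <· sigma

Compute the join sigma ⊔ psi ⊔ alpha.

psi

Common upper bounds of {sigma, psi, alpha}: gamma, psi, xi.
The least among these is psi.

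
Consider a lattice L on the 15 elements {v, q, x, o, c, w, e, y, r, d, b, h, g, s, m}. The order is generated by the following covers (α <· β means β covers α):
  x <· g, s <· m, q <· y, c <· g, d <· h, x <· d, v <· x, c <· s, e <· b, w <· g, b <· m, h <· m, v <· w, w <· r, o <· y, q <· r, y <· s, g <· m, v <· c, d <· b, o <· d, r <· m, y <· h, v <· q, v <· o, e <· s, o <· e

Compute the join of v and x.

Common upper bounds of {v, x}: b, d, g, h, m, x.
The least among these is x.

x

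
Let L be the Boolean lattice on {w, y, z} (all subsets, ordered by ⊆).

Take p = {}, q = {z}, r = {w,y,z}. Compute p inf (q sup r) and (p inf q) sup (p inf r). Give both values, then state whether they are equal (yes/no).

{}; {}; yes

q sup r = {w,y,z}, so p inf (q sup r) = {} inf {w,y,z} = {}.
p inf q = {} and p inf r = {}, so (p inf q) sup (p inf r) = {} sup {} = {}.
Equal: yes.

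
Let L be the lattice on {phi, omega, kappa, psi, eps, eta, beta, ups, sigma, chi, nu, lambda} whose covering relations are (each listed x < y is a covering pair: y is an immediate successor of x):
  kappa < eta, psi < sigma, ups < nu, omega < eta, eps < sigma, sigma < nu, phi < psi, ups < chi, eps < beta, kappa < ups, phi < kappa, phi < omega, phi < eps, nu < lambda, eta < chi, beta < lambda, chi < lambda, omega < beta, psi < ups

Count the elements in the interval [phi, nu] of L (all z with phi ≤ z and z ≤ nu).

The interval [phi, nu] = {eps, kappa, nu, phi, psi, sigma, ups}, which has 7 elements.

7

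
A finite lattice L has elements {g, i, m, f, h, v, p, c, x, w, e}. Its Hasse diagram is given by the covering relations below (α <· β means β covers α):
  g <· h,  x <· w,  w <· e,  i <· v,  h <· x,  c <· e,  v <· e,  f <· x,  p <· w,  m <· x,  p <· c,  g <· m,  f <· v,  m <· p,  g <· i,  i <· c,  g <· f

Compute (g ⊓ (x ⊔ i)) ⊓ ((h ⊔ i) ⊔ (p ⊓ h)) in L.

g

x ∨ i = e
g ∧ e = g
h ∨ i = e
p ∧ h = g
e ∨ g = e
g ∧ e = g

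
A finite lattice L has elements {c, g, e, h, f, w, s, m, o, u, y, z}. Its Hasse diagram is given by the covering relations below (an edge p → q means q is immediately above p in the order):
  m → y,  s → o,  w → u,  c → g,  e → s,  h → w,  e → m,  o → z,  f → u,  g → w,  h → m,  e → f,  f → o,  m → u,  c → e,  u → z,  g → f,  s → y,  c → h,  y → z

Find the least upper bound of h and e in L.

m

Common upper bounds of {h, e}: m, u, y, z.
The least among these is m.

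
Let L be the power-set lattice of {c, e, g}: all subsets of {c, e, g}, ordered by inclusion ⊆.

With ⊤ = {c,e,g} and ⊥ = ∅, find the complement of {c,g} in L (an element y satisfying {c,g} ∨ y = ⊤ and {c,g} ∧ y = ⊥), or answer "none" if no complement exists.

{e}

Need y with {c,g} ∨ y = {c,e,g} and {c,g} ∧ y = ∅.
Checking each element gives: {e}.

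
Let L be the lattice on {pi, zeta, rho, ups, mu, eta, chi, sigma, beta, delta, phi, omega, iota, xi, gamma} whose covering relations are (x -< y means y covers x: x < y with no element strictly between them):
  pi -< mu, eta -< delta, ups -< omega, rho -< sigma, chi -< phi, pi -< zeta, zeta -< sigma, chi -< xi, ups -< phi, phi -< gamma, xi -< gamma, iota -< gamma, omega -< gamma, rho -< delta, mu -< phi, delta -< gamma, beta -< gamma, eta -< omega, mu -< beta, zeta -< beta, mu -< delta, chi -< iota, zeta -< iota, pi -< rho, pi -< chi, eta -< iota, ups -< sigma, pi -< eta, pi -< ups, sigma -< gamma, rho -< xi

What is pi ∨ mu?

Common upper bounds of {pi, mu}: beta, delta, gamma, mu, phi.
The least among these is mu.

mu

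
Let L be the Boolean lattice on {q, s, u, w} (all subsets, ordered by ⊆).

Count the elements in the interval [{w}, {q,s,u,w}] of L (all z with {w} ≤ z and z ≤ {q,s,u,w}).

The interval [{w}, {q,s,u,w}] = {{q,s,u,w}, {q,s,w}, {q,u,w}, {q,w}, {s,u,w}, {s,w}, {u,w}, {w}}, which has 8 elements.

8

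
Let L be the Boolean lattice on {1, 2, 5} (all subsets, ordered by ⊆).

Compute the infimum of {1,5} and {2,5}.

Common lower bounds of {{1,5}, {2,5}}: {5}, {}.
The greatest among these is {5}.

{5}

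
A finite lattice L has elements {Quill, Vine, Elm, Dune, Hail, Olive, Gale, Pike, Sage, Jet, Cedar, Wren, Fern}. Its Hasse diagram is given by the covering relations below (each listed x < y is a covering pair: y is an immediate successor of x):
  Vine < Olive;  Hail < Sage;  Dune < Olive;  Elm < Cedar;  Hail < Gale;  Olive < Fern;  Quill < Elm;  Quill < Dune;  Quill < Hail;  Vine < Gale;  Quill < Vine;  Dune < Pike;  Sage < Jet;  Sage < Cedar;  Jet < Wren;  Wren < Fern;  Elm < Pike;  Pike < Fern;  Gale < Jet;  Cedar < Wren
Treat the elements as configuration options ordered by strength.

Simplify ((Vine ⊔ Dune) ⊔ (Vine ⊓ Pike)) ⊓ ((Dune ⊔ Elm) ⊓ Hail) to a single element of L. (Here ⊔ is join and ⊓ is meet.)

Quill

Vine ∨ Dune = Olive
Vine ∧ Pike = Quill
Olive ∨ Quill = Olive
Dune ∨ Elm = Pike
Pike ∧ Hail = Quill
Olive ∧ Quill = Quill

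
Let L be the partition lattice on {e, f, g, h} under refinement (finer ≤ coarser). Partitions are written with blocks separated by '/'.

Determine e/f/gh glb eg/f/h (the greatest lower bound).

e/f/g/h

The meet (common refinement) of e/f/gh and eg/f/h intersects blocks pairwise, giving e/f/g/h.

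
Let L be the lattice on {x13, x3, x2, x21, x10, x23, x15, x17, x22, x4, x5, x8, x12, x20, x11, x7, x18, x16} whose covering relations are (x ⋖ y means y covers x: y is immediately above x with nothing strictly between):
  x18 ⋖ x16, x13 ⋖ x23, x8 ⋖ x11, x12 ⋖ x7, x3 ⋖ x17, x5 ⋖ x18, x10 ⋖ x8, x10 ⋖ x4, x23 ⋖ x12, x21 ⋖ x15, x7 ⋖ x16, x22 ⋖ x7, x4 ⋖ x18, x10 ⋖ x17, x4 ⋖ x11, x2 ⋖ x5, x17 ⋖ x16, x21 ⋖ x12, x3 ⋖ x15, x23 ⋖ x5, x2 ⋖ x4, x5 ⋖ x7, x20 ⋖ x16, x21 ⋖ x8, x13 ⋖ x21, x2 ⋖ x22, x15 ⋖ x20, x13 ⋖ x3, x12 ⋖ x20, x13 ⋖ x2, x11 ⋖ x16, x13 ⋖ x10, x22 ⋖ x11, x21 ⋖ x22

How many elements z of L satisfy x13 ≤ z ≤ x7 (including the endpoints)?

The interval [x13, x7] = {x12, x13, x2, x21, x22, x23, x5, x7}, which has 8 elements.

8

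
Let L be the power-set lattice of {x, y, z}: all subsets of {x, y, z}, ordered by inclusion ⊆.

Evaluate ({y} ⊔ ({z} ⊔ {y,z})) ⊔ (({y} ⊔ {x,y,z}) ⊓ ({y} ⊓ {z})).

{z} ∨ {y,z} = {y,z}
{y} ∨ {y,z} = {y,z}
{y} ∨ {x,y,z} = {x,y,z}
{y} ∧ {z} = ∅
{x,y,z} ∧ ∅ = ∅
{y,z} ∨ ∅ = {y,z}

{y,z}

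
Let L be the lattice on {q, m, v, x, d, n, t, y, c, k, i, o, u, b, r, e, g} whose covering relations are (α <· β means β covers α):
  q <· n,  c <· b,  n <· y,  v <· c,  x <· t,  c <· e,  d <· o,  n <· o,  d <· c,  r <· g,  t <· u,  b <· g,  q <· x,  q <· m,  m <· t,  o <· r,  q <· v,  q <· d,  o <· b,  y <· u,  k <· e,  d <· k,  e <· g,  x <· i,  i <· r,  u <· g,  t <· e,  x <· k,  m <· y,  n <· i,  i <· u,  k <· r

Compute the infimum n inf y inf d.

Common lower bounds of {n, y, d}: q.
The greatest among these is q.

q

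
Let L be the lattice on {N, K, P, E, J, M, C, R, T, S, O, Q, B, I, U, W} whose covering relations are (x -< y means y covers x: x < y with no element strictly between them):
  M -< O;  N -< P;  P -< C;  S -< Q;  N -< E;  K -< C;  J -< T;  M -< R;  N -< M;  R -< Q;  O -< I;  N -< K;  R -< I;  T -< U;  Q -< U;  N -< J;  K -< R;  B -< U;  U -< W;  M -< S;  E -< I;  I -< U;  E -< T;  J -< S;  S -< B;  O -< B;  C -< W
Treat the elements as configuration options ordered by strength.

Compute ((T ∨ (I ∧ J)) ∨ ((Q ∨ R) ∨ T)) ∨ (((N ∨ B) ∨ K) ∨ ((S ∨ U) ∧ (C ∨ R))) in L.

U

I ∧ J = N
T ∨ N = T
Q ∨ R = Q
Q ∨ T = U
T ∨ U = U
N ∨ B = B
B ∨ K = U
S ∨ U = U
C ∨ R = W
U ∧ W = U
U ∨ U = U
U ∨ U = U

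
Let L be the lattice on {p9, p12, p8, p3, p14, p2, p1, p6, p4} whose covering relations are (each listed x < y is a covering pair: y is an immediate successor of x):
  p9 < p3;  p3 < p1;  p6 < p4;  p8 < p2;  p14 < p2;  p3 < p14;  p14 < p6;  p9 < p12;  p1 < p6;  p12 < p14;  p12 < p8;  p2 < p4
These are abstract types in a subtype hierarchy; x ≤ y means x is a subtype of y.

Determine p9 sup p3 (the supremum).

p3

Common upper bounds of {p9, p3}: p1, p14, p2, p3, p4, p6.
The least among these is p3.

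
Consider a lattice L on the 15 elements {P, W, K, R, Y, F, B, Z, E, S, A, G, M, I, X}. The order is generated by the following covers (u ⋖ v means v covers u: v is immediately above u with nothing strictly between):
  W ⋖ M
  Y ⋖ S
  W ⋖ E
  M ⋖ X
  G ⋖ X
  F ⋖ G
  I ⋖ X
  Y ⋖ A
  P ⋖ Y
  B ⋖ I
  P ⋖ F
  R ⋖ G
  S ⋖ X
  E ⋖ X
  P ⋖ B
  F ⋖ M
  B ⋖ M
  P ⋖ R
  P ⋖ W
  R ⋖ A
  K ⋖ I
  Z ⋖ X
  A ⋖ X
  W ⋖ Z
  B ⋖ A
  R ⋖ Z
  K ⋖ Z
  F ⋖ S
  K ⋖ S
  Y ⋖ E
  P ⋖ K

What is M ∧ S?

F

Common lower bounds of {M, S}: F, P.
The greatest among these is F.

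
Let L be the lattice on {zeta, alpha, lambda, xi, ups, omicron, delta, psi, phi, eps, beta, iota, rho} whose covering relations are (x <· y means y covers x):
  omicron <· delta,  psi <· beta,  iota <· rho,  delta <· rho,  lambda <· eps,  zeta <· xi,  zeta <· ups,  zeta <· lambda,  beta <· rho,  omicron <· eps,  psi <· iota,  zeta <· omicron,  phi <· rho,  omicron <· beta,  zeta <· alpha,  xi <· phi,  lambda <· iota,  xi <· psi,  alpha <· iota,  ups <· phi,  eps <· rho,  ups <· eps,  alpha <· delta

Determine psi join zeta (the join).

Common upper bounds of {psi, zeta}: beta, iota, psi, rho.
The least among these is psi.

psi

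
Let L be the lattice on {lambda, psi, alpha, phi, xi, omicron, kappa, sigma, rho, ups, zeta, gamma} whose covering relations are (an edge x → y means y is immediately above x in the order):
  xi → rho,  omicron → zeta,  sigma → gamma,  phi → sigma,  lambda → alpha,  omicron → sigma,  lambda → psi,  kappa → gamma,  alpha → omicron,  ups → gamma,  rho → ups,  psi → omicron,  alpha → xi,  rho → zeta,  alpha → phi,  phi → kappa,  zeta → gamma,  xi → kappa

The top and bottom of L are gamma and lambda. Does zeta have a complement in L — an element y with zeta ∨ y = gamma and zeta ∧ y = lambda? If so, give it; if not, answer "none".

none

For every candidate y, either zeta ∨ y ≠ gamma or zeta ∧ y ≠ lambda; no complement exists.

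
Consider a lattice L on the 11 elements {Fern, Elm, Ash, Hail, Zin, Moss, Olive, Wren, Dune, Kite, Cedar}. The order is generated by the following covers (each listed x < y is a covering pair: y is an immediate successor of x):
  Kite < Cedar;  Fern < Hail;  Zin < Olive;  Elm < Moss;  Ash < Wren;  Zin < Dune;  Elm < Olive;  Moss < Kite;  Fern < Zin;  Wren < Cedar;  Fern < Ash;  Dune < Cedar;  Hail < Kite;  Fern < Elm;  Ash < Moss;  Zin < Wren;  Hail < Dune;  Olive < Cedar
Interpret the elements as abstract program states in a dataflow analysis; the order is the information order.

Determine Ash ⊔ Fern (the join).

Common upper bounds of {Ash, Fern}: Ash, Cedar, Kite, Moss, Wren.
The least among these is Ash.

Ash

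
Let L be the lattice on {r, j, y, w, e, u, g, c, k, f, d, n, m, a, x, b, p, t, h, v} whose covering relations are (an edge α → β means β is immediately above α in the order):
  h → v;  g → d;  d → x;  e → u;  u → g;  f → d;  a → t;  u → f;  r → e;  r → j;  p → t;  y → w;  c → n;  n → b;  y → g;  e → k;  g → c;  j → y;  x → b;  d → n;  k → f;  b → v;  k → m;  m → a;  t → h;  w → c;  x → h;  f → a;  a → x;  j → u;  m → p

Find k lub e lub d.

d

Common upper bounds of {k, e, d}: b, d, h, n, v, x.
The least among these is d.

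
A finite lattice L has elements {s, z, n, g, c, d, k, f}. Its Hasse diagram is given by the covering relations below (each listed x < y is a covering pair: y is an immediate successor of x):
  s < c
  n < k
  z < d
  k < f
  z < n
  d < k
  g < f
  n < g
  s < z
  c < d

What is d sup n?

k

Common upper bounds of {d, n}: f, k.
The least among these is k.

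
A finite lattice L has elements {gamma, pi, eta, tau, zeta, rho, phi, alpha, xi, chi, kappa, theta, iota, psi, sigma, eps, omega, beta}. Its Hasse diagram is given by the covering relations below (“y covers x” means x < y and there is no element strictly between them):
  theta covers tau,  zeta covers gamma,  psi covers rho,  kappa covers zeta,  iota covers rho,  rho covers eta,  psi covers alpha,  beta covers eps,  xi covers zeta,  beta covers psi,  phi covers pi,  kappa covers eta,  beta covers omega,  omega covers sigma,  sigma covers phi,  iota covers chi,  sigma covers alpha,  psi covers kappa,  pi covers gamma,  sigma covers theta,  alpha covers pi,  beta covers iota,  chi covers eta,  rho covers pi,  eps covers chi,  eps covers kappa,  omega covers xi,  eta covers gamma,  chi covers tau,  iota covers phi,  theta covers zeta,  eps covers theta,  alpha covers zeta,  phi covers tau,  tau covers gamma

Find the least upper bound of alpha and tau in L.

Common upper bounds of {alpha, tau}: beta, omega, sigma.
The least among these is sigma.

sigma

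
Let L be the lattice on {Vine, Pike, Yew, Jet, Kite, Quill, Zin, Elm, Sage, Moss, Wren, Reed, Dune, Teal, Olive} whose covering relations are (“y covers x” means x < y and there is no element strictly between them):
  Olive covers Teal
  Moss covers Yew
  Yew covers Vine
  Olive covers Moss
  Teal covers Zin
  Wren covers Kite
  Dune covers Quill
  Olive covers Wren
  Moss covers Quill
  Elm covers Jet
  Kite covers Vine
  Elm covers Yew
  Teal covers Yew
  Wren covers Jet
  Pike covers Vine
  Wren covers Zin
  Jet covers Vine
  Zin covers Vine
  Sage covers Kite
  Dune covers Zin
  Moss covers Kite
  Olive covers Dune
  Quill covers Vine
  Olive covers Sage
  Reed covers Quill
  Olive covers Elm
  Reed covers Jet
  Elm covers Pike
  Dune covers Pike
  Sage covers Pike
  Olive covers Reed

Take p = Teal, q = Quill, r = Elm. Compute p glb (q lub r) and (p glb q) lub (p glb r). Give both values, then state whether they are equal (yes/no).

Teal; Yew; no

q lub r = Olive, so p glb (q lub r) = Teal glb Olive = Teal.
p glb q = Vine and p glb r = Yew, so (p glb q) lub (p glb r) = Vine lub Yew = Yew.
Equal: no.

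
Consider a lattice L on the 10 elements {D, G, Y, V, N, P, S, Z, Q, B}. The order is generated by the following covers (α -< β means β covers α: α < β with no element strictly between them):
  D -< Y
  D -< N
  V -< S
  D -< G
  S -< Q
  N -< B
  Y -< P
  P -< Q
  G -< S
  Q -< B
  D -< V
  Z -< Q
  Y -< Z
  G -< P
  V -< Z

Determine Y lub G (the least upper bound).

P

Common upper bounds of {Y, G}: B, P, Q.
The least among these is P.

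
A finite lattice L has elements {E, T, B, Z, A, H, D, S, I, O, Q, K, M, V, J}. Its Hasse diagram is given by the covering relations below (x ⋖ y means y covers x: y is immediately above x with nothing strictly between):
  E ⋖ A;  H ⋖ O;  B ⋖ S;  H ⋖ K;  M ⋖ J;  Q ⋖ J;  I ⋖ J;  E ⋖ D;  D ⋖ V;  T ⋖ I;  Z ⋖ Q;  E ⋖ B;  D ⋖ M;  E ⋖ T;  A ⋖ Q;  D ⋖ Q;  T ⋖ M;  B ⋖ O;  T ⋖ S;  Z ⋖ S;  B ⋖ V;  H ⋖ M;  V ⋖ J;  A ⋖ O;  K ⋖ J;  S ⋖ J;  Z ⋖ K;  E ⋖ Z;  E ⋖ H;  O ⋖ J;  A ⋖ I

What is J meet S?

S

Common lower bounds of {J, S}: B, E, S, T, Z.
The greatest among these is S.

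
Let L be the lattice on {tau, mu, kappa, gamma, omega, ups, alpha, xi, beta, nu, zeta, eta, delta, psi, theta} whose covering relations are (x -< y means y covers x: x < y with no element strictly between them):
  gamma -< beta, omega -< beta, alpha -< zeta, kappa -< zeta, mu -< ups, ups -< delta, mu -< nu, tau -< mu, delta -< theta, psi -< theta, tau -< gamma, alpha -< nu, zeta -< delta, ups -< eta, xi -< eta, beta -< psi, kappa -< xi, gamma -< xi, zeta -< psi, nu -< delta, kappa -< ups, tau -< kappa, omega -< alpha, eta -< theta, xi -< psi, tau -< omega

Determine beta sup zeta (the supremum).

psi

Common upper bounds of {beta, zeta}: psi, theta.
The least among these is psi.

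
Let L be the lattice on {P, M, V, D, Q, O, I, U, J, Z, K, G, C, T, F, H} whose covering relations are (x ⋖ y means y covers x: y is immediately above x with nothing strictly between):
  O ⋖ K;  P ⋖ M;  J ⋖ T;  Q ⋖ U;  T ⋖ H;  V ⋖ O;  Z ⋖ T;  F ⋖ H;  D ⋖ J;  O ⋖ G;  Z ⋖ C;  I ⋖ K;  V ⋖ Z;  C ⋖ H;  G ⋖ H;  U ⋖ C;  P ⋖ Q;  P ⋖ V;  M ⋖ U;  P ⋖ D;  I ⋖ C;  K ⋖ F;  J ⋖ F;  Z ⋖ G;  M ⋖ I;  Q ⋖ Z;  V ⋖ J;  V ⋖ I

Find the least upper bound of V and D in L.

Common upper bounds of {V, D}: F, H, J, T.
The least among these is J.

J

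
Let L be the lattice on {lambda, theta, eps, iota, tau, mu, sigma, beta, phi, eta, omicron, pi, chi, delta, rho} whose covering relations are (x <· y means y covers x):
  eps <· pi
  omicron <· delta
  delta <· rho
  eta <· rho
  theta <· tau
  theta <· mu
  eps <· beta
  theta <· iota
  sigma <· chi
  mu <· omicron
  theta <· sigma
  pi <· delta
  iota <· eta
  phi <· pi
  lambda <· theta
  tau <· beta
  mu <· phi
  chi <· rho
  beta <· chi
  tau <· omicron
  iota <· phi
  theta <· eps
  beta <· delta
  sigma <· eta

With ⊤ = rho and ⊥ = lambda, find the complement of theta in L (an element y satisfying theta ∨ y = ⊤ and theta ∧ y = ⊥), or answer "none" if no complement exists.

none

For every candidate y, either theta ∨ y ≠ rho or theta ∧ y ≠ lambda; no complement exists.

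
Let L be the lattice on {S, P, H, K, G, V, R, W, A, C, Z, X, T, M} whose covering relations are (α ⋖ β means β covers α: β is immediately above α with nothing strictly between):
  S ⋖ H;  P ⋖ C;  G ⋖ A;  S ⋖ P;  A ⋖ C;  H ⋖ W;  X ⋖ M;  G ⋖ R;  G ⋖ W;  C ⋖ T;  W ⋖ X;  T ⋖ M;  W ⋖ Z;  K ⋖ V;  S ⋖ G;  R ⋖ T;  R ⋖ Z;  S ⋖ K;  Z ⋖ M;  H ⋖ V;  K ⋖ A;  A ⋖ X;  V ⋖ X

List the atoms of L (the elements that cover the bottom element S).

G, H, K, P

The atoms are exactly the elements that cover S: G, H, K, P.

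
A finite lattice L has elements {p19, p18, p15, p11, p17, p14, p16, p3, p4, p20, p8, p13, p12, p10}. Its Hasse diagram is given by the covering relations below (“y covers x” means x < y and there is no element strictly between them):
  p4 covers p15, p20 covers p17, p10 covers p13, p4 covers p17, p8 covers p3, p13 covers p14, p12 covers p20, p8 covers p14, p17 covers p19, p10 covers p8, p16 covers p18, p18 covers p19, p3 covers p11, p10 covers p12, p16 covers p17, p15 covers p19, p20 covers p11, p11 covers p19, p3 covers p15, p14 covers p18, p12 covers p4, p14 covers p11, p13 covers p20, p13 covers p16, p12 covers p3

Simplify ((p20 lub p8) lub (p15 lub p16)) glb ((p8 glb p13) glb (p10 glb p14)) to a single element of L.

p20 ∨ p8 = p10
p15 ∨ p16 = p10
p10 ∨ p10 = p10
p8 ∧ p13 = p14
p10 ∧ p14 = p14
p14 ∧ p14 = p14
p10 ∧ p14 = p14

p14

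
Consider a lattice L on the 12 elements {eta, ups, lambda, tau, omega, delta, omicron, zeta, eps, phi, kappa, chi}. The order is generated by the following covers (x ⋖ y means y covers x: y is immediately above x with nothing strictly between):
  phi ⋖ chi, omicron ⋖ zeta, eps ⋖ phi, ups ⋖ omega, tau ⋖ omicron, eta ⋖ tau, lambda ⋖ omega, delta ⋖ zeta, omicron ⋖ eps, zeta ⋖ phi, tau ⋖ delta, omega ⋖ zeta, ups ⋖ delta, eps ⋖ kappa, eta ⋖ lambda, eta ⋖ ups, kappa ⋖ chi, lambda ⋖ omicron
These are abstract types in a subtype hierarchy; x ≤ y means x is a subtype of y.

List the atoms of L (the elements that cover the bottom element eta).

The atoms are exactly the elements that cover eta: lambda, tau, ups.

lambda, tau, ups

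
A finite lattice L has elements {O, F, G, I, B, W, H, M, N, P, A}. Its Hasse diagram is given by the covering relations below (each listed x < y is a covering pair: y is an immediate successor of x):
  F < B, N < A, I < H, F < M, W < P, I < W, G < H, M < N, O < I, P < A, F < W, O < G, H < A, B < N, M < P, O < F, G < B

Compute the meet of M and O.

O

Common lower bounds of {M, O}: O.
The greatest among these is O.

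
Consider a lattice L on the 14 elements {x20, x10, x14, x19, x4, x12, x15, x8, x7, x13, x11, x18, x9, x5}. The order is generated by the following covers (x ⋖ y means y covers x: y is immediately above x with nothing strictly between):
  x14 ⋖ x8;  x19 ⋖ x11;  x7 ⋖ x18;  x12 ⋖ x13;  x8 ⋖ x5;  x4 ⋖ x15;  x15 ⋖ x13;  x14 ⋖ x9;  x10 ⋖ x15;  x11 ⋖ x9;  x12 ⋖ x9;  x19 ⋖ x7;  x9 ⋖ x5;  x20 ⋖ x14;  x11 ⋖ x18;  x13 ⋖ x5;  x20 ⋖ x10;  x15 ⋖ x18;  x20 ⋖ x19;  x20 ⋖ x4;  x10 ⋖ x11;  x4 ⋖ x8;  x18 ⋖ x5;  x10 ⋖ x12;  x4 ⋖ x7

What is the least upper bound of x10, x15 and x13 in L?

Common upper bounds of {x10, x15, x13}: x13, x5.
The least among these is x13.

x13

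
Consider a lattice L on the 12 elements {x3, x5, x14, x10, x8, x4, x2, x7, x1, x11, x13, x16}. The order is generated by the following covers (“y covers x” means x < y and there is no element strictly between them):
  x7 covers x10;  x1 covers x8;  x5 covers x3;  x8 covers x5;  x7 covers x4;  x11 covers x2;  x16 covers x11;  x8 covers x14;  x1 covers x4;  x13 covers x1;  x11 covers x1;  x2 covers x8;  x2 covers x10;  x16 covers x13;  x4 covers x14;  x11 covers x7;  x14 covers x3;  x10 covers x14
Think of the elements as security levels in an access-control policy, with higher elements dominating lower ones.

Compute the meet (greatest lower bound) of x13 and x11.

x1

Common lower bounds of {x13, x11}: x1, x14, x3, x4, x5, x8.
The greatest among these is x1.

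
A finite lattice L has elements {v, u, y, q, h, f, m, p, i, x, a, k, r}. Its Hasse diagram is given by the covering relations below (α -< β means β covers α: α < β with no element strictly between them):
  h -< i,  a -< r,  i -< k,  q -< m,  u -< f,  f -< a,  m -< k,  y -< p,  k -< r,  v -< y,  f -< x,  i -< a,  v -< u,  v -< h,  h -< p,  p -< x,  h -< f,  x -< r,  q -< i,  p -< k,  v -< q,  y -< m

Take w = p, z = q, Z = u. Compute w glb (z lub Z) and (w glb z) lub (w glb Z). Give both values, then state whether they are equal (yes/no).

z lub Z = a, so w glb (z lub Z) = p glb a = h.
w glb z = v and w glb Z = v, so (w glb z) lub (w glb Z) = v lub v = v.
Equal: no.

h; v; no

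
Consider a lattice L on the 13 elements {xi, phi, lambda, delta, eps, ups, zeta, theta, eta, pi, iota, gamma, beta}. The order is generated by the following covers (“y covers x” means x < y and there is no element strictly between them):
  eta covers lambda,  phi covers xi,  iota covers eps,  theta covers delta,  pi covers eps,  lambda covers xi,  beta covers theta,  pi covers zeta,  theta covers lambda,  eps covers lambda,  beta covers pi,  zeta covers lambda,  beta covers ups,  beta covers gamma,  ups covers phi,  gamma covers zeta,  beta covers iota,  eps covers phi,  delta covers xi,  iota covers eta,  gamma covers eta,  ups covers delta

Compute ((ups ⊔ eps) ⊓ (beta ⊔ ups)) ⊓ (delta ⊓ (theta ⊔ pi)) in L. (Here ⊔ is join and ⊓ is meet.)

ups ∨ eps = beta
beta ∨ ups = beta
beta ∧ beta = beta
theta ∨ pi = beta
delta ∧ beta = delta
beta ∧ delta = delta

delta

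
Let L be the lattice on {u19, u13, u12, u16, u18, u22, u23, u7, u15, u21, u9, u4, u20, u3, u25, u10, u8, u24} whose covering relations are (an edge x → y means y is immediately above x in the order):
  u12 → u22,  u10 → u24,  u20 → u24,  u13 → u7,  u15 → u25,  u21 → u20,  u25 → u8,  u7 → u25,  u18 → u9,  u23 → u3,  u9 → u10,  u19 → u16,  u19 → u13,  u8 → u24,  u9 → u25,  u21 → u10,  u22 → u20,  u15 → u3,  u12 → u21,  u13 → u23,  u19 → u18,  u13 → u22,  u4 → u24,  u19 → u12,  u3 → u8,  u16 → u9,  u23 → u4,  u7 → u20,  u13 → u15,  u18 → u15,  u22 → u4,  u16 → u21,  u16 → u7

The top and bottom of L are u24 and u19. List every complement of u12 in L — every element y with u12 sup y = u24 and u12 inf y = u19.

Need y with u12 ∨ y = u24 and u12 ∧ y = u19.
Checking each element gives: u15, u25, u3, u8.

u15, u25, u3, u8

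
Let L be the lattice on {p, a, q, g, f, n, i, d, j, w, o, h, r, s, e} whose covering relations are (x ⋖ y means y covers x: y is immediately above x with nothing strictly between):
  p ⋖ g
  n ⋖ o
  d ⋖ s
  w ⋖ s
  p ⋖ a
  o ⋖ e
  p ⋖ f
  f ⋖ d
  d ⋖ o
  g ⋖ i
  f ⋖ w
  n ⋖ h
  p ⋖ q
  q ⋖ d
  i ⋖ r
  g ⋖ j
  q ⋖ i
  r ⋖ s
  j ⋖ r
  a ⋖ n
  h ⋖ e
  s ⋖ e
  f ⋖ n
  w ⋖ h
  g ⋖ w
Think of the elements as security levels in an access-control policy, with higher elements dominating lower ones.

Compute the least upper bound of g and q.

i

Common upper bounds of {g, q}: e, i, r, s.
The least among these is i.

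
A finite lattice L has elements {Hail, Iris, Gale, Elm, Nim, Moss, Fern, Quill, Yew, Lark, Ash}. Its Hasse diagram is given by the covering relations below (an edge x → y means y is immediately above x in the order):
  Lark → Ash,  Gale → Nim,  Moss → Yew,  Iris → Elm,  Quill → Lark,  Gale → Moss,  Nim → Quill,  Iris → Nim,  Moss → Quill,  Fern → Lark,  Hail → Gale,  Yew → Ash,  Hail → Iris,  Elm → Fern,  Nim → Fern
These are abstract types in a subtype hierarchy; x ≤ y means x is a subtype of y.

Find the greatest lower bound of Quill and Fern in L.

Common lower bounds of {Quill, Fern}: Gale, Hail, Iris, Nim.
The greatest among these is Nim.

Nim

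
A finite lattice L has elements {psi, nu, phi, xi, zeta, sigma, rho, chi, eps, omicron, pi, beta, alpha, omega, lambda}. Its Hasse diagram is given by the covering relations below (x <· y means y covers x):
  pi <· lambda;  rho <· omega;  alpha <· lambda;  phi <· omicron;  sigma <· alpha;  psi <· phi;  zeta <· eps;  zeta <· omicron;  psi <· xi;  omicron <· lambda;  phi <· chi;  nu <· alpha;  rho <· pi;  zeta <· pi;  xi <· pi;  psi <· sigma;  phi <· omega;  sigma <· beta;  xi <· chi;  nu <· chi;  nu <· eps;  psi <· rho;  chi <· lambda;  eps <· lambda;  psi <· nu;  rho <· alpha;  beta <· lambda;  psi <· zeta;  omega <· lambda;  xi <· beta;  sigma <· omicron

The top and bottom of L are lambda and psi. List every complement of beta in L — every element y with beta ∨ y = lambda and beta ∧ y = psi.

Need y with beta ∨ y = lambda and beta ∧ y = psi.
Checking each element gives: eps, nu, omega, phi, rho, zeta.

eps, nu, omega, phi, rho, zeta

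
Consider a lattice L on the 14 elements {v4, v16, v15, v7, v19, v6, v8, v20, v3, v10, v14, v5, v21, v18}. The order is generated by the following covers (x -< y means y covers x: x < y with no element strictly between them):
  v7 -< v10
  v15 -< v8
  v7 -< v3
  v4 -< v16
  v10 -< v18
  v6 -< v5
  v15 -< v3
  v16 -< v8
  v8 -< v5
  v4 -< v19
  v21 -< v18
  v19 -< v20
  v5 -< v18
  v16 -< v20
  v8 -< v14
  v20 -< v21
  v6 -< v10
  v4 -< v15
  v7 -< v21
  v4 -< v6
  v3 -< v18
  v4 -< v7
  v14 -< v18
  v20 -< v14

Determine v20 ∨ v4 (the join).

v20

Common upper bounds of {v20, v4}: v14, v18, v20, v21.
The least among these is v20.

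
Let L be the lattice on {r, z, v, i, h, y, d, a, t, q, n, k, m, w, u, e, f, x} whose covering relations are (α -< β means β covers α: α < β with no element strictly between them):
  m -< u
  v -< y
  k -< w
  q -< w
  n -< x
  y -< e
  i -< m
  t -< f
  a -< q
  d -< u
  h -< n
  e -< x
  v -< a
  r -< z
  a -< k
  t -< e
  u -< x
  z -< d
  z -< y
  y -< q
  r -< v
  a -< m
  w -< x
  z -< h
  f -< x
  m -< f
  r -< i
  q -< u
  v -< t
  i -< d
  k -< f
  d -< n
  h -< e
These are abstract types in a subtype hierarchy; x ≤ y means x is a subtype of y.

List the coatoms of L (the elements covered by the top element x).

The coatoms are exactly the elements covered by x: e, f, n, u, w.

e, f, n, u, w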